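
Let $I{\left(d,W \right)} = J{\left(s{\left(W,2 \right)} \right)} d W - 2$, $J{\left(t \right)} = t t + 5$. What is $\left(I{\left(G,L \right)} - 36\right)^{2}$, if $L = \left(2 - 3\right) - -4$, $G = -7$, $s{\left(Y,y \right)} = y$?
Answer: $51529$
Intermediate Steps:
$J{\left(t \right)} = 5 + t^{2}$ ($J{\left(t \right)} = t^{2} + 5 = 5 + t^{2}$)
$L = 3$ ($L = -1 + 4 = 3$)
$I{\left(d,W \right)} = -2 + 9 W d$ ($I{\left(d,W \right)} = \left(5 + 2^{2}\right) d W - 2 = \left(5 + 4\right) d W - 2 = 9 d W - 2 = 9 W d - 2 = -2 + 9 W d$)
$\left(I{\left(G,L \right)} - 36\right)^{2} = \left(\left(-2 + 9 \cdot 3 \left(-7\right)\right) - 36\right)^{2} = \left(\left(-2 - 189\right) - 36\right)^{2} = \left(-191 - 36\right)^{2} = \left(-227\right)^{2} = 51529$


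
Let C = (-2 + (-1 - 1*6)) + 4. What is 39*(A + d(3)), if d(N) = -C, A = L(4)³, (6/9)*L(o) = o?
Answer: 8619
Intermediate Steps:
C = -5 (C = (-2 + (-1 - 6)) + 4 = (-2 - 7) + 4 = -9 + 4 = -5)
L(o) = 3*o/2
A = 216 (A = ((3/2)*4)³ = 6³ = 216)
d(N) = 5 (d(N) = -1*(-5) = 5)
39*(A + d(3)) = 39*(216 + 5) = 39*221 = 8619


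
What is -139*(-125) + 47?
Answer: 17422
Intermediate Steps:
-139*(-125) + 47 = 17375 + 47 = 17422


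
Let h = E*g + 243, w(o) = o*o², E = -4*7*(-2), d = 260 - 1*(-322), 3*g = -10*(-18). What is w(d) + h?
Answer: 197140971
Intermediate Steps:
g = 60 (g = (-10*(-18))/3 = (⅓)*180 = 60)
d = 582 (d = 260 + 322 = 582)
E = 56 (E = -28*(-2) = 56)
w(o) = o³
h = 3603 (h = 56*60 + 243 = 3360 + 243 = 3603)
w(d) + h = 582³ + 3603 = 197137368 + 3603 = 197140971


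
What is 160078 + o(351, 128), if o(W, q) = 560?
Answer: 160638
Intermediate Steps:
160078 + o(351, 128) = 160078 + 560 = 160638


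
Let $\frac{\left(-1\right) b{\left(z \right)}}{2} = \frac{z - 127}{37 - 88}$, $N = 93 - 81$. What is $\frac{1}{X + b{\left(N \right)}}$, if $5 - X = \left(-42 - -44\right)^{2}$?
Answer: $- \frac{51}{179} \approx -0.28492$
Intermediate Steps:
$N = 12$
$X = 1$ ($X = 5 - \left(-42 - -44\right)^{2} = 5 - \left(-42 + 44\right)^{2} = 5 - 2^{2} = 5 - 4 = 1$)
$b{\left(z \right)} = - \frac{254}{51} + \frac{2 z}{51}$ ($b{\left(z \right)} = - 2 \frac{z - 127}{37 - 88} = - 2 \frac{-127 + z}{-51} = - 2 \left(-127 + z\right) \left(- \frac{1}{51}\right) = - 2 \left(\frac{127}{51} - \frac{z}{51}\right) = - \frac{254}{51} + \frac{2 z}{51}$)
$\frac{1}{X + b{\left(N \right)}} = \frac{1}{1 + \left(- \frac{254}{51} + \frac{2}{51} \cdot 12\right)} = \frac{1}{1 + \left(- \frac{254}{51} + \frac{8}{17}\right)} = \frac{1}{1 - \frac{230}{51}} = \frac{1}{- \frac{179}{51}} = - \frac{51}{179}$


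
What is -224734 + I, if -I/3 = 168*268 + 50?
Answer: -359956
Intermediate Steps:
I = -135222 (I = -3*(168*268 + 50) = -3*(45024 + 50) = -3*45074 = -135222)
-224734 + I = -224734 - 135222 = -359956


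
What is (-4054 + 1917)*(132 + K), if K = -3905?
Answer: 8062901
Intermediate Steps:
(-4054 + 1917)*(132 + K) = (-4054 + 1917)*(132 - 3905) = -2137*(-3773) = 8062901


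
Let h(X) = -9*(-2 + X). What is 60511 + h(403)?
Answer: 56902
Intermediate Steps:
h(X) = 18 - 9*X
60511 + h(403) = 60511 + (18 - 9*403) = 60511 + (18 - 3627) = 60511 - 3609 = 56902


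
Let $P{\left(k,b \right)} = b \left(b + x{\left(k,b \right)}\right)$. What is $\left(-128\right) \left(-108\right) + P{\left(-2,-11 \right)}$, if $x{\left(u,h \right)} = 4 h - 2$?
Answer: $14451$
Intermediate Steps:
$x{\left(u,h \right)} = -2 + 4 h$
$P{\left(k,b \right)} = b \left(-2 + 5 b\right)$ ($P{\left(k,b \right)} = b \left(b + \left(-2 + 4 b\right)\right) = b \left(-2 + 5 b\right)$)
$\left(-128\right) \left(-108\right) + P{\left(-2,-11 \right)} = \left(-128\right) \left(-108\right) - 11 \left(-2 + 5 \left(-11\right)\right) = 13824 - 11 \left(-2 - 55\right) = 13824 - -627 = 13824 + 627 = 14451$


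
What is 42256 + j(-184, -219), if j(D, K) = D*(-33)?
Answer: 48328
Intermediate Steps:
j(D, K) = -33*D
42256 + j(-184, -219) = 42256 - 33*(-184) = 42256 + 6072 = 48328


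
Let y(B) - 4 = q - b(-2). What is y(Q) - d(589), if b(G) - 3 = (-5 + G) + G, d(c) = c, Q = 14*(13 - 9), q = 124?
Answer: -455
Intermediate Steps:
Q = 56 (Q = 14*4 = 56)
b(G) = -2 + 2*G (b(G) = 3 + ((-5 + G) + G) = 3 + (-5 + 2*G) = -2 + 2*G)
y(B) = 134 (y(B) = 4 + (124 - (-2 + 2*(-2))) = 4 + (124 - (-2 - 4)) = 4 + (124 - 1*(-6)) = 4 + (124 + 6) = 4 + 130 = 134)
y(Q) - d(589) = 134 - 1*589 = 134 - 589 = -455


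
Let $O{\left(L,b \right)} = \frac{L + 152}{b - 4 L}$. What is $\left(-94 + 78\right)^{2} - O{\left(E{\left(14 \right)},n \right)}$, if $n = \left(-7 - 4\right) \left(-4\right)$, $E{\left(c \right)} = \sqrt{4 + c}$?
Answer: $\frac{51891}{206} - \frac{489 \sqrt{2}}{412} \approx 250.22$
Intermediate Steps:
$n = 44$ ($n = \left(-11\right) \left(-4\right) = 44$)
$O{\left(L,b \right)} = \frac{152 + L}{b - 4 L}$
$\left(-94 + 78\right)^{2} - O{\left(E{\left(14 \right)},n \right)} = \left(-94 + 78\right)^{2} - \frac{152 + \sqrt{4 + 14}}{44 - 4 \sqrt{4 + 14}} = \left(-16\right)^{2} - \frac{152 + \sqrt{18}}{44 - 4 \sqrt{18}} = 256 - \frac{152 + 3 \sqrt{2}}{44 - 4 \cdot 3 \sqrt{2}} = 256 - \frac{152 + 3 \sqrt{2}}{44 - 12 \sqrt{2}}$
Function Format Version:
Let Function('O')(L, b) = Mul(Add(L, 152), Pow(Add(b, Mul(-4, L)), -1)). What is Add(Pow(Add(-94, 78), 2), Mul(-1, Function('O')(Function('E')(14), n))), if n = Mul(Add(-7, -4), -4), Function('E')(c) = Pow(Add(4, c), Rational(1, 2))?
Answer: Add(Rational(51891, 206), Mul(Rational(-489, 412), Pow(2, Rational(1, 2)))) ≈ 250.22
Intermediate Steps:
n = 44 (n = Mul(-11, -4) = 44)
Function('O')(L, b) = Mul(Pow(Add(b, Mul(-4, L)), -1), Add(152, L)) (Function('O')(L, b) = Mul(Add(152, L), Pow(Add(b, Mul(-4, L)), -1)) = Mul(Pow(Add(b, Mul(-4, L)), -1), Add(152, L)))
Add(Pow(Add(-94, 78), 2), Mul(-1, Function('O')(Function('E')(14), n))) = Add(Pow(Add(-94, 78), 2), Mul(-1, Mul(Pow(Add(44, Mul(-4, Pow(Add(4, 14), Rational(1, 2)))), -1), Add(152, Pow(Add(4, 14), Rational(1, 2)))))) = Add(Pow(-16, 2), Mul(-1, Mul(Pow(Add(44, Mul(-4, Pow(18, Rational(1, 2)))), -1), Add(152, Pow(18, Rational(1, 2)))))) = Add(256, Mul(-1, Mul(Pow(Add(44, Mul(-4, Mul(3, Pow(2, Rational(1, 2))))), -1), Add(152, Mul(3, Pow(2, Rational(1, 2))))))) = Add(256, Mul(-1, Mul(Pow(Add(44, Mul(-12, Pow(2, Rational(1, 2)))), -1), Add(152, Mul(3, Pow(2, Rational(1, 2))))))) = Add(256, Mul(-1, Pow(Add(44, Mul(-12, Pow(2, Rational(1, 2)))), -1), Add(152, Mul(3, Pow(2, Rational(1, 2))))))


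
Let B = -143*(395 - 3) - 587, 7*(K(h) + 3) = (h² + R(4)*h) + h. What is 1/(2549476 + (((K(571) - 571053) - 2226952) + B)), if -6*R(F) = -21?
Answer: -14/3615229 ≈ -3.8725e-6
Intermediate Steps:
R(F) = 7/2 (R(F) = -⅙*(-21) = 7/2)
K(h) = -3 + h²/7 + 9*h/14 (K(h) = -3 + ((h² + 7*h/2) + h)/7 = -3 + (h² + 9*h/2)/7 = -3 + (h²/7 + 9*h/14) = -3 + h²/7 + 9*h/14)
B = -56643 (B = -143*392 - 587 = -56056 - 587 = -56643)
1/(2549476 + (((K(571) - 571053) - 2226952) + B)) = 1/(2549476 + ((((-3 + (⅐)*571² + (9/14)*571) - 571053) - 2226952) - 56643)) = 1/(2549476 + ((((-3 + (⅐)*326041 + 5139/14) - 571053) - 2226952) - 56643)) = 1/(2549476 + ((((-3 + 326041/7 + 5139/14) - 571053) - 2226952) - 56643)) = 1/(2549476 + (((657179/14 - 571053) - 2226952) - 56643)) = 1/(2549476 + ((-7337563/14 - 2226952) - 56643)) = 1/(2549476 + (-38514891/14 - 56643)) = 1/(2549476 - 39307893/14) = 1/(-3615229/14) = -14/3615229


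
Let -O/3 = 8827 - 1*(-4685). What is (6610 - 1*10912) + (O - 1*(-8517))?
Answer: -36321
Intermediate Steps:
O = -40536 (O = -3*(8827 - 1*(-4685)) = -3*(8827 + 4685) = -3*13512 = -40536)
(6610 - 1*10912) + (O - 1*(-8517)) = (6610 - 1*10912) + (-40536 - 1*(-8517)) = (6610 - 10912) + (-40536 + 8517) = -4302 - 32019 = -36321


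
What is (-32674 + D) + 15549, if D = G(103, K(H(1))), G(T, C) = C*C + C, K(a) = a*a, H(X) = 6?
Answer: -15793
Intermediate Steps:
K(a) = a²
G(T, C) = C + C² (G(T, C) = C² + C = C + C²)
D = 1332 (D = 6²*(1 + 6²) = 36*(1 + 36) = 36*37 = 1332)
(-32674 + D) + 15549 = (-32674 + 1332) + 15549 = -31342 + 15549 = -15793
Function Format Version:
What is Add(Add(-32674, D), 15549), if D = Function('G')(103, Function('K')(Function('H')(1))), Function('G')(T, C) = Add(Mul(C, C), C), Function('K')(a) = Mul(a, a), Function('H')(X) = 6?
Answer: -15793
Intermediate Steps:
Function('K')(a) = Pow(a, 2)
Function('G')(T, C) = Add(C, Pow(C, 2)) (Function('G')(T, C) = Add(Pow(C, 2), C) = Add(C, Pow(C, 2)))
D = 1332 (D = Mul(Pow(6, 2), Add(1, Pow(6, 2))) = Mul(36, Add(1, 36)) = Mul(36, 37) = 1332)
Add(Add(-32674, D), 15549) = Add(Add(-32674, 1332), 15549) = Add(-31342, 15549) = -15793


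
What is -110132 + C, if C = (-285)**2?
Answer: -28907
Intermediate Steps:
C = 81225
-110132 + C = -110132 + 81225 = -28907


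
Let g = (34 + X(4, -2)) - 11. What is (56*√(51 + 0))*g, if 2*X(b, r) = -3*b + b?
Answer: 1064*√51 ≈ 7598.5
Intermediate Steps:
X(b, r) = -b (X(b, r) = (-3*b + b)/2 = (-2*b)/2 = -b)
g = 19 (g = (34 - 1*4) - 11 = (34 - 4) - 11 = 30 - 11 = 19)
(56*√(51 + 0))*g = (56*√(51 + 0))*19 = (56*√51)*19 = 1064*√51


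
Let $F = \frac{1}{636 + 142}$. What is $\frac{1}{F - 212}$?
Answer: $- \frac{778}{164935} \approx -0.004717$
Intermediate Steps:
$F = \frac{1}{778} \approx 0.0012853$
$\frac{1}{F - 212} = \frac{1}{\frac{1}{778} - 212} = \frac{1}{- \frac{164935}{778}} = - \frac{778}{164935}$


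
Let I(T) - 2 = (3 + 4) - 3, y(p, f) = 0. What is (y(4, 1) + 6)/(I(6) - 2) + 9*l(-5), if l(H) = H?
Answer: -87/2 ≈ -43.500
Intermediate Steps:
I(T) = 6 (I(T) = 2 + ((3 + 4) - 3) = 2 + (7 - 3) = 2 + 4 = 6)
(y(4, 1) + 6)/(I(6) - 2) + 9*l(-5) = (0 + 6)/(6 - 2) + 9*(-5) = 6/4 - 45 = 6*(¼) - 45 = 3/2 - 45 = -87/2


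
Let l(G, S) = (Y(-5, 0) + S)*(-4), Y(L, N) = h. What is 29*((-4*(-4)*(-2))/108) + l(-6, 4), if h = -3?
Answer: -340/27 ≈ -12.593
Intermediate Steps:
Y(L, N) = -3
l(G, S) = 12 - 4*S (l(G, S) = (-3 + S)*(-4) = 12 - 4*S)
29*((-4*(-4)*(-2))/108) + l(-6, 4) = 29*((-4*(-4)*(-2))/108) + (12 - 4*4) = 29*((16*(-2))*(1/108)) + (12 - 16) = 29*(-32*1/108) - 4 = 29*(-8/27) - 4 = -232/27 - 4 = -340/27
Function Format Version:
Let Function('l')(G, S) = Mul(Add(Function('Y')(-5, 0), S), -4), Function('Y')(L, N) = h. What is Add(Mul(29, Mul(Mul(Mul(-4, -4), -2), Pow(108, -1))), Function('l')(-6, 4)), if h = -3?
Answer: Rational(-340, 27) ≈ -12.593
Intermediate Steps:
Function('Y')(L, N) = -3
Function('l')(G, S) = Add(12, Mul(-4, S)) (Function('l')(G, S) = Mul(Add(-3, S), -4) = Add(12, Mul(-4, S)))
Add(Mul(29, Mul(Mul(Mul(-4, -4), -2), Pow(108, -1))), Function('l')(-6, 4)) = Add(Mul(29, Mul(Mul(Mul(-4, -4), -2), Pow(108, -1))), Add(12, Mul(-4, 4))) = Add(Mul(29, Mul(Mul(16, -2), Rational(1, 108))), Add(12, -16)) = Add(Mul(29, Mul(-32, Rational(1, 108))), -4) = Add(Mul(29, Rational(-8, 27)), -4) = Add(Rational(-232, 27), -4) = Rational(-340, 27)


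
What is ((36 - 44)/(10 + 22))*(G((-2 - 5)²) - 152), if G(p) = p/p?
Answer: 151/4 ≈ 37.750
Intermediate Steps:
G(p) = 1
((36 - 44)/(10 + 22))*(G((-2 - 5)²) - 152) = ((36 - 44)/(10 + 22))*(1 - 152) = -8/32*(-151) = -8*1/32*(-151) = -¼*(-151) = 151/4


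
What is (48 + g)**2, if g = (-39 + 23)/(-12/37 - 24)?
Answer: 119858704/50625 ≈ 2367.6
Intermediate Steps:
g = 148/225 (g = -16/(-12*1/37 - 24) = -16/(-12/37 - 24) = -16/(-900/37) = -16*(-37/900) = 148/225 ≈ 0.65778)
(48 + g)**2 = (48 + 148/225)**2 = (10948/225)**2 = 119858704/50625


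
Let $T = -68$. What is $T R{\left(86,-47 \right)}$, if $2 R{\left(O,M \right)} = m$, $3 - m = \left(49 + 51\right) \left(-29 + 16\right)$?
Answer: $-44302$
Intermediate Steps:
$m = 1303$ ($m = 3 - \left(49 + 51\right) \left(-29 + 16\right) = 3 - 100 \left(-13\right) = 3 - -1300 = 3 + 1300 = 1303$)
$R{\left(O,M \right)} = \frac{1303}{2}$ ($R{\left(O,M \right)} = \frac{1}{2} \cdot 1303 = \frac{1303}{2}$)
$T R{\left(86,-47 \right)} = \left(-68\right) \frac{1303}{2} = -44302$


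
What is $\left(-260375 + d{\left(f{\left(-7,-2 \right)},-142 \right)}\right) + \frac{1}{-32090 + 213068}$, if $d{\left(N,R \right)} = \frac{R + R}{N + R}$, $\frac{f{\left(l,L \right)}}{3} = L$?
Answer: $- \frac{1743506580275}{6696186} \approx -2.6037 \cdot 10^{5}$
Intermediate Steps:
$f{\left(l,L \right)} = 3 L$
$d{\left(N,R \right)} = \frac{2 R}{N + R}$
$\left(-260375 + d{\left(f{\left(-7,-2 \right)},-142 \right)}\right) + \frac{1}{-32090 + 213068} = \left(-260375 + 2 \left(-142\right) \frac{1}{3 \left(-2\right) - 142}\right) + \frac{1}{-32090 + 213068} = \left(-260375 + 2 \left(-142\right) \frac{1}{-6 - 142}\right) + \frac{1}{180978} = \left(-260375 + 2 \left(-142\right) \frac{1}{-148}\right) + \frac{1}{180978} = \left(-260375 + 2 \left(-142\right) \left(- \frac{1}{148}\right)\right) + \frac{1}{180978} = \left(-260375 + \frac{71}{37}\right) + \frac{1}{180978} = - \frac{9633804}{37} + \frac{1}{180978} = - \frac{1743506580275}{6696186}$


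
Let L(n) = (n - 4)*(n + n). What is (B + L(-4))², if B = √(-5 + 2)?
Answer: 4093 + 128*I*√3 ≈ 4093.0 + 221.7*I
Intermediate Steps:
L(n) = 2*n*(-4 + n) (L(n) = (-4 + n)*(2*n) = 2*n*(-4 + n))
B = I*√3 (B = √(-3) = I*√3 ≈ 1.732*I)
(B + L(-4))² = (I*√3 + 2*(-4)*(-4 - 4))² = (I*√3 + 2*(-4)*(-8))² = (I*√3 + 64)² = (64 + I*√3)²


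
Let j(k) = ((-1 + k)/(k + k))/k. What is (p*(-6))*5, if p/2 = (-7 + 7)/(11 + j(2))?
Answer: 0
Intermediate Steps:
j(k) = (-1 + k)/(2*k²) (j(k) = ((-1 + k)/((2*k)))/k = ((-1 + k)*(1/(2*k)))/k = ((-1 + k)/(2*k))/k = (-1 + k)/(2*k²))
p = 0 (p = 2*((-7 + 7)/(11 + (½)*(-1 + 2)/2²)) = 2*(0/(11 + (½)*(¼)*1)) = 2*(0/(11 + ⅛)) = 2*(0/(89/8)) = 2*(0*(8/89)) = 2*0 = 0)
(p*(-6))*5 = (0*(-6))*5 = 0*5 = 0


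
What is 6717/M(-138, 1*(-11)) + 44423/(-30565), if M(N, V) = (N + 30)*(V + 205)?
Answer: -378685267/213465960 ≈ -1.7740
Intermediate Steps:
M(N, V) = (30 + N)*(205 + V)
6717/M(-138, 1*(-11)) + 44423/(-30565) = 6717/(6150 + 30*(1*(-11)) + 205*(-138) - 138*(-11)) + 44423/(-30565) = 6717/(6150 + 30*(-11) - 28290 - 138*(-11)) + 44423*(-1/30565) = 6717/(6150 - 330 - 28290 + 1518) - 44423/30565 = 6717/(-20952) - 44423/30565 = 6717*(-1/20952) - 44423/30565 = -2239/6984 - 44423/30565 = -378685267/213465960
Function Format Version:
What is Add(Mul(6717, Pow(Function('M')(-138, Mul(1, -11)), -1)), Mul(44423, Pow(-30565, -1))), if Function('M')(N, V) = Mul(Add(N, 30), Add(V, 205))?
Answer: Rational(-378685267, 213465960) ≈ -1.7740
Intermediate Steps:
Function('M')(N, V) = Mul(Add(30, N), Add(205, V))
Add(Mul(6717, Pow(Function('M')(-138, Mul(1, -11)), -1)), Mul(44423, Pow(-30565, -1))) = Add(Mul(6717, Pow(Add(6150, Mul(30, Mul(1, -11)), Mul(205, -138), Mul(-138, Mul(1, -11))), -1)), Mul(44423, Pow(-30565, -1))) = Add(Mul(6717, Pow(Add(6150, Mul(30, -11), -28290, Mul(-138, -11)), -1)), Mul(44423, Rational(-1, 30565))) = Add(Mul(6717, Pow(Add(6150, -330, -28290, 1518), -1)), Rational(-44423, 30565)) = Add(Mul(6717, Pow(-20952, -1)), Rational(-44423, 30565)) = Add(Mul(6717, Rational(-1, 20952)), Rational(-44423, 30565)) = Add(Rational(-2239, 6984), Rational(-44423, 30565)) = Rational(-378685267, 213465960)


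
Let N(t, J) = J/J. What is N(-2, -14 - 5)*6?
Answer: 6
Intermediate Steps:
N(t, J) = 1
N(-2, -14 - 5)*6 = 1*6 = 6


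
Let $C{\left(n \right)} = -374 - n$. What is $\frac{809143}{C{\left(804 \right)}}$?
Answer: $- \frac{809143}{1178} \approx -686.88$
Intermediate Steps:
$\frac{809143}{C{\left(804 \right)}} = \frac{809143}{-374 - 804} = \frac{809143}{-1178} = 809143 \left(- \frac{1}{1178}\right) = - \frac{809143}{1178}$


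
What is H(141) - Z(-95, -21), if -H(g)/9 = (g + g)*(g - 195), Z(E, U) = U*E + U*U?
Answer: 134616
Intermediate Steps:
Z(E, U) = U**2 + E*U (Z(E, U) = E*U + U**2 = U**2 + E*U)
H(g) = -18*g*(-195 + g) (H(g) = -9*(g + g)*(g - 195) = -9*2*g*(-195 + g) = -18*g*(-195 + g))
H(141) - Z(-95, -21) = 18*141*(195 - 1*141) - (-21)*(-95 - 21) = 18*141*(195 - 141) - (-21)*(-116) = 18*141*54 - 1*2436 = 137052 - 2436 = 134616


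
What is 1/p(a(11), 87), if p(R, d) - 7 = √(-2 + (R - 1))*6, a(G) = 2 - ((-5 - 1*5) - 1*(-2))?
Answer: -1/29 + 6*√7/203 ≈ 0.043717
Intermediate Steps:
a(G) = 10 (a(G) = 2 - ((-5 - 5) + 2) = 2 - (-10 + 2) = 2 - 1*(-8) = 2 + 8 = 10)
p(R, d) = 7 + 6*√(-3 + R) (p(R, d) = 7 + √(-2 + (R - 1))*6 = 7 + √(-2 + (-1 + R))*6 = 7 + √(-3 + R)*6 = 7 + 6*√(-3 + R))
1/p(a(11), 87) = 1/(7 + 6*√(-3 + 10)) = 1/(7 + 6*√7)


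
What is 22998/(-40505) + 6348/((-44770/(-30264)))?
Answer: 155612475498/36268177 ≈ 4290.6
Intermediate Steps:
22998/(-40505) + 6348/((-44770/(-30264))) = 22998*(-1/40505) + 6348/((-44770*(-1/30264))) = -22998/40505 + 6348/(22385/15132) = -22998/40505 + 6348*(15132/22385) = -22998/40505 + 96057936/22385 = 155612475498/36268177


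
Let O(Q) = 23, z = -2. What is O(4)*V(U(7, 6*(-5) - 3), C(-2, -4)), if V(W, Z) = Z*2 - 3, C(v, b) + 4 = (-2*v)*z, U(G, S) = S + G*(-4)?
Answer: -621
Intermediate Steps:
U(G, S) = S - 4*G
C(v, b) = -4 + 4*v (C(v, b) = -4 - 2*v*(-2) = -4 + 4*v)
V(W, Z) = -3 + 2*Z (V(W, Z) = 2*Z - 3 = -3 + 2*Z)
O(4)*V(U(7, 6*(-5) - 3), C(-2, -4)) = 23*(-3 + 2*(-4 + 4*(-2))) = 23*(-3 + 2*(-4 - 8)) = 23*(-3 + 2*(-12)) = 23*(-3 - 24) = 23*(-27) = -621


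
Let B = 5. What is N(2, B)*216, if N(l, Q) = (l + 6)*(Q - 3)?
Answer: 3456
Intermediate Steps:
N(l, Q) = (-3 + Q)*(6 + l) (N(l, Q) = (6 + l)*(-3 + Q) = (-3 + Q)*(6 + l))
N(2, B)*216 = (-18 - 3*2 + 6*5 + 5*2)*216 = (-18 - 6 + 30 + 10)*216 = 16*216 = 3456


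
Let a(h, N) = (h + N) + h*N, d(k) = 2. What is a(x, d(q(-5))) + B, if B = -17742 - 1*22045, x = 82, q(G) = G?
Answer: -39539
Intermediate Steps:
B = -39787 (B = -17742 - 22045 = -39787)
a(h, N) = N + h + N*h (a(h, N) = (N + h) + N*h = N + h + N*h)
a(x, d(q(-5))) + B = (2 + 82 + 2*82) - 39787 = (2 + 82 + 164) - 39787 = 248 - 39787 = -39539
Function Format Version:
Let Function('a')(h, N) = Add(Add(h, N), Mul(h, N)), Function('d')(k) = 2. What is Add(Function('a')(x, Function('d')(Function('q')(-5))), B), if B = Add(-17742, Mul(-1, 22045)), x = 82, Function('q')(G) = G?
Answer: -39539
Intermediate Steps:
B = -39787 (B = Add(-17742, -22045) = -39787)
Function('a')(h, N) = Add(N, h, Mul(N, h)) (Function('a')(h, N) = Add(Add(N, h), Mul(N, h)) = Add(N, h, Mul(N, h)))
Add(Function('a')(x, Function('d')(Function('q')(-5))), B) = Add(Add(2, 82, Mul(2, 82)), -39787) = Add(Add(2, 82, 164), -39787) = Add(248, -39787) = -39539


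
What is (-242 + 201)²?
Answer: 1681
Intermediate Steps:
(-242 + 201)² = (-41)² = 1681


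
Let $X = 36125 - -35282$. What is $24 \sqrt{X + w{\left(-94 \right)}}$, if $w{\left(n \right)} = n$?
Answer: $24 \sqrt{71313} \approx 6409.1$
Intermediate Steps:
$X = 71407$ ($X = 36125 + 35282 = 71407$)
$24 \sqrt{X + w{\left(-94 \right)}} = 24 \sqrt{71407 - 94} = 24 \sqrt{71313}$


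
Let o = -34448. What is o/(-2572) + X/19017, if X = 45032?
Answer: 192729980/12227931 ≈ 15.761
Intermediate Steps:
o/(-2572) + X/19017 = -34448/(-2572) + 45032/19017 = -34448*(-1/2572) + 45032*(1/19017) = 8612/643 + 45032/19017 = 192729980/12227931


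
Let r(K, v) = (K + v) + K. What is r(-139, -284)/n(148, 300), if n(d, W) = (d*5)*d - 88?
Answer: -281/54716 ≈ -0.0051356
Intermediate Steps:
n(d, W) = -88 + 5*d² (n(d, W) = (5*d)*d - 88 = 5*d² - 88 = -88 + 5*d²)
r(K, v) = v + 2*K
r(-139, -284)/n(148, 300) = (-284 + 2*(-139))/(-88 + 5*148²) = (-284 - 278)/(-88 + 5*21904) = -562/(-88 + 109520) = -562/109432 = -562*1/109432 = -281/54716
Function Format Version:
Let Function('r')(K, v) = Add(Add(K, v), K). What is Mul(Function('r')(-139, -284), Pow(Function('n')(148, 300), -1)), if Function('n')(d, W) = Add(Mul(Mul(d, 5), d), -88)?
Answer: Rational(-281, 54716) ≈ -0.0051356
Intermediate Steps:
Function('n')(d, W) = Add(-88, Mul(5, Pow(d, 2))) (Function('n')(d, W) = Add(Mul(Mul(5, d), d), -88) = Add(Mul(5, Pow(d, 2)), -88) = Add(-88, Mul(5, Pow(d, 2))))
Function('r')(K, v) = Add(v, Mul(2, K))
Mul(Function('r')(-139, -284), Pow(Function('n')(148, 300), -1)) = Mul(Add(-284, Mul(2, -139)), Pow(Add(-88, Mul(5, Pow(148, 2))), -1)) = Mul(Add(-284, -278), Pow(Add(-88, Mul(5, 21904)), -1)) = Mul(-562, Pow(Add(-88, 109520), -1)) = Mul(-562, Pow(109432, -1)) = Mul(-562, Rational(1, 109432)) = Rational(-281, 54716)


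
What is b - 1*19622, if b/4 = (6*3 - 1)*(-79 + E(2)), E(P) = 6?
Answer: -24586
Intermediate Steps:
b = -4964 (b = 4*((6*3 - 1)*(-79 + 6)) = 4*((18 - 1)*(-73)) = 4*(17*(-73)) = 4*(-1241) = -4964)
b - 1*19622 = -4964 - 1*19622 = -4964 - 19622 = -24586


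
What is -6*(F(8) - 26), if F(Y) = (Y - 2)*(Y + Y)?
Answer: -420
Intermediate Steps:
F(Y) = 2*Y*(-2 + Y) (F(Y) = (-2 + Y)*(2*Y) = 2*Y*(-2 + Y))
-6*(F(8) - 26) = -6*(2*8*(-2 + 8) - 26) = -6*(2*8*6 - 26) = -6*(96 - 26) = -6*70 = -420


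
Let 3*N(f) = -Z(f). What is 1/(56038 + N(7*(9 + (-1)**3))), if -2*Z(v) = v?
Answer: 3/168142 ≈ 1.7842e-5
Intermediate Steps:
Z(v) = -v/2
N(f) = f/6 (N(f) = (-(-1)*f/2)/3 = (f/2)/3 = f/6)
1/(56038 + N(7*(9 + (-1)**3))) = 1/(56038 + (7*(9 + (-1)**3))/6) = 1/(56038 + (7*(9 - 1))/6) = 1/(56038 + (7*8)/6) = 1/(56038 + (1/6)*56) = 1/(56038 + 28/3) = 1/(168142/3) = 3/168142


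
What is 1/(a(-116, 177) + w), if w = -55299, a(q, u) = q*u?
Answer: -1/75831 ≈ -1.3187e-5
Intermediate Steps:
1/(a(-116, 177) + w) = 1/(-116*177 - 55299) = 1/(-20532 - 55299) = 1/(-75831) = -1/75831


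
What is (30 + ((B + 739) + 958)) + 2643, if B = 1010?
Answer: 5380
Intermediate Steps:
(30 + ((B + 739) + 958)) + 2643 = (30 + ((1010 + 739) + 958)) + 2643 = (30 + (1749 + 958)) + 2643 = (30 + 2707) + 2643 = 2737 + 2643 = 5380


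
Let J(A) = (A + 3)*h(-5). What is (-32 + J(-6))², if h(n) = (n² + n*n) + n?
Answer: 27889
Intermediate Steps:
h(n) = n + 2*n² (h(n) = (n² + n²) + n = 2*n² + n = n + 2*n²)
J(A) = 135 + 45*A (J(A) = (A + 3)*(-5*(1 + 2*(-5))) = (3 + A)*(-5*(1 - 10)) = (3 + A)*(-5*(-9)) = (3 + A)*45 = 135 + 45*A)
(-32 + J(-6))² = (-32 + (135 + 45*(-6)))² = (-32 + (135 - 270))² = (-32 - 135)² = (-167)² = 27889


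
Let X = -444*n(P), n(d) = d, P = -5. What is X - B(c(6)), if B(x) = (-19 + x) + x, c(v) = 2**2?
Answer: 2231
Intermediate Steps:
c(v) = 4
B(x) = -19 + 2*x
X = 2220 (X = -444*(-5) = 2220)
X - B(c(6)) = 2220 - (-19 + 2*4) = 2220 - (-19 + 8) = 2220 - 1*(-11) = 2220 + 11 = 2231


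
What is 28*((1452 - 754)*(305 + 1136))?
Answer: 28162904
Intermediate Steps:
28*((1452 - 754)*(305 + 1136)) = 28*(698*1441) = 28*1005818 = 28162904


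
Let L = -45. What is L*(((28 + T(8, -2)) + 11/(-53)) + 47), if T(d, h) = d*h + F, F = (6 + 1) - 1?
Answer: -154530/53 ≈ -2915.7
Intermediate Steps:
F = 6 (F = 7 - 1 = 6)
T(d, h) = 6 + d*h (T(d, h) = d*h + 6 = 6 + d*h)
L*(((28 + T(8, -2)) + 11/(-53)) + 47) = -45*(((28 + (6 + 8*(-2))) + 11/(-53)) + 47) = -45*(((28 + (6 - 16)) + 11*(-1/53)) + 47) = -45*(((28 - 10) - 11/53) + 47) = -45*((18 - 11/53) + 47) = -45*(943/53 + 47) = -45*3434/53 = -154530/53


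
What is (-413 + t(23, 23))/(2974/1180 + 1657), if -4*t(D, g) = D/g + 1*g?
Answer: -247210/979117 ≈ -0.25248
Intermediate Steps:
t(D, g) = -g/4 - D/(4*g) (t(D, g) = -(D/g + 1*g)/4 = -(D/g + g)/4 = -(g + D/g)/4 = -g/4 - D/(4*g))
(-413 + t(23, 23))/(2974/1180 + 1657) = (-413 + (¼)*(-1*23 - 1*23²)/23)/(2974/1180 + 1657) = (-413 + (¼)*(1/23)*(-23 - 1*529))/(2974*(1/1180) + 1657) = (-413 + (¼)*(1/23)*(-23 - 529))/(1487/590 + 1657) = (-413 + (¼)*(1/23)*(-552))/(979117/590) = (-413 - 6)*(590/979117) = -419*590/979117 = -247210/979117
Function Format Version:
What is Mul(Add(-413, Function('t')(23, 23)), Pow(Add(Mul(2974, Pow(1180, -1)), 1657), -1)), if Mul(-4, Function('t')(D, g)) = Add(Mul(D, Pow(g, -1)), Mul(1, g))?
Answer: Rational(-247210, 979117) ≈ -0.25248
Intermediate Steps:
Function('t')(D, g) = Add(Mul(Rational(-1, 4), g), Mul(Rational(-1, 4), D, Pow(g, -1))) (Function('t')(D, g) = Mul(Rational(-1, 4), Add(Mul(D, Pow(g, -1)), Mul(1, g))) = Mul(Rational(-1, 4), Add(Mul(D, Pow(g, -1)), g)) = Mul(Rational(-1, 4), Add(g, Mul(D, Pow(g, -1)))) = Add(Mul(Rational(-1, 4), g), Mul(Rational(-1, 4), D, Pow(g, -1))))
Mul(Add(-413, Function('t')(23, 23)), Pow(Add(Mul(2974, Pow(1180, -1)), 1657), -1)) = Mul(Add(-413, Mul(Rational(1, 4), Pow(23, -1), Add(Mul(-1, 23), Mul(-1, Pow(23, 2))))), Pow(Add(Mul(2974, Pow(1180, -1)), 1657), -1)) = Mul(Add(-413, Mul(Rational(1, 4), Rational(1, 23), Add(-23, Mul(-1, 529)))), Pow(Add(Mul(2974, Rational(1, 1180)), 1657), -1)) = Mul(Add(-413, Mul(Rational(1, 4), Rational(1, 23), Add(-23, -529))), Pow(Add(Rational(1487, 590), 1657), -1)) = Mul(Add(-413, Mul(Rational(1, 4), Rational(1, 23), -552)), Pow(Rational(979117, 590), -1)) = Mul(Add(-413, -6), Rational(590, 979117)) = Mul(-419, Rational(590, 979117)) = Rational(-247210, 979117)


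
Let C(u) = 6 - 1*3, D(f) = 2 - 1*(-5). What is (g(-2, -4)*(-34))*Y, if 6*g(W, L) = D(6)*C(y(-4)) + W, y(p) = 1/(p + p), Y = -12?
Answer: 1292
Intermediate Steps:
y(p) = 1/(2*p)
D(f) = 7 (D(f) = 2 + 5 = 7)
C(u) = 3 (C(u) = 6 - 3 = 3)
g(W, L) = 7/2 + W/6 (g(W, L) = (7*3 + W)/6 = (21 + W)/6 = 7/2 + W/6)
(g(-2, -4)*(-34))*Y = ((7/2 + (⅙)*(-2))*(-34))*(-12) = ((7/2 - ⅓)*(-34))*(-12) = ((19/6)*(-34))*(-12) = -323/3*(-12) = 1292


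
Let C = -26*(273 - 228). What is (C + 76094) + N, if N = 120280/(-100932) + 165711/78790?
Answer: 148958821207043/1988108070 ≈ 74925.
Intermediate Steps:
N = 1812170363/1988108070 (N = 120280*(-1/100932) + 165711*(1/78790) = -30070/25233 + 165711/78790 = 1812170363/1988108070 ≈ 0.91150)
C = -1170 (C = -26*45 = -1170)
(C + 76094) + N = (-1170 + 76094) + 1812170363/1988108070 = 74924 + 1812170363/1988108070 = 148958821207043/1988108070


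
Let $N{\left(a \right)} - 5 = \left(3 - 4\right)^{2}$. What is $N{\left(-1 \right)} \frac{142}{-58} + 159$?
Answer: $\frac{4185}{29} \approx 144.31$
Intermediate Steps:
$N{\left(a \right)} = 6$ ($N{\left(a \right)} = 5 + \left(3 - 4\right)^{2} = 5 + \left(-1\right)^{2} = 5 + 1 = 6$)
$N{\left(-1 \right)} \frac{142}{-58} + 159 = 6 \frac{142}{-58} + 159 = 6 \cdot 142 \left(- \frac{1}{58}\right) + 159 = 6 \left(- \frac{71}{29}\right) + 159 = - \frac{426}{29} + 159 = \frac{4185}{29}$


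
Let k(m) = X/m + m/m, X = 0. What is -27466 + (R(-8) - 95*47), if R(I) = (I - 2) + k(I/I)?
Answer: -31940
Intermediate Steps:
k(m) = 1 (k(m) = 0/m + m/m = 0 + 1 = 1)
R(I) = -1 + I (R(I) = (I - 2) + 1 = (-2 + I) + 1 = -1 + I)
-27466 + (R(-8) - 95*47) = -27466 + ((-1 - 8) - 95*47) = -27466 + (-9 - 4465) = -27466 - 4474 = -31940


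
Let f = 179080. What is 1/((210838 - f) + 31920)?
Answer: 1/63678 ≈ 1.5704e-5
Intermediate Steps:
1/((210838 - f) + 31920) = 1/((210838 - 1*179080) + 31920) = 1/((210838 - 179080) + 31920) = 1/(31758 + 31920) = 1/63678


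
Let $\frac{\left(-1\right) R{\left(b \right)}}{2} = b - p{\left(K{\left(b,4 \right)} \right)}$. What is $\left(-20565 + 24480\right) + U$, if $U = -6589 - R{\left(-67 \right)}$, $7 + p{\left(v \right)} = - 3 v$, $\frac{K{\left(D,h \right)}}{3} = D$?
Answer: $-4000$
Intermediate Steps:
$K{\left(D,h \right)} = 3 D$
$p{\left(v \right)} = -7 - 3 v$
$R{\left(b \right)} = -14 - 20 b$ ($R{\left(b \right)} = - 2 \left(b - \left(-7 - 3 \cdot 3 b\right)\right) = - 2 \left(b - \left(-7 - 9 b\right)\right) = - 2 \left(b + \left(7 + 9 b\right)\right) = - 2 \left(7 + 10 b\right) = -14 - 20 b$)
$U = -7915$ ($U = -6589 - \left(-14 - -1340\right) = -6589 - \left(-14 + 1340\right) = -6589 - 1326 = -7915$)
$\left(-20565 + 24480\right) + U = \left(-20565 + 24480\right) - 7915 = 3915 - 7915 = -4000$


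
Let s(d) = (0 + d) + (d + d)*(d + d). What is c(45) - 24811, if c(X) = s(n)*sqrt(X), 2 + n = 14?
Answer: -24811 + 1764*sqrt(5) ≈ -20867.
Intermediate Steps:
n = 12 (n = -2 + 14 = 12)
s(d) = d + 4*d**2 (s(d) = d + (2*d)*(2*d) = d + 4*d**2)
c(X) = 588*sqrt(X) (c(X) = (12*(1 + 4*12))*sqrt(X) = (12*(1 + 48))*sqrt(X) = (12*49)*sqrt(X) = 588*sqrt(X))
c(45) - 24811 = 588*sqrt(45) - 24811 = 588*(3*sqrt(5)) - 24811 = 1764*sqrt(5) - 24811 = -24811 + 1764*sqrt(5)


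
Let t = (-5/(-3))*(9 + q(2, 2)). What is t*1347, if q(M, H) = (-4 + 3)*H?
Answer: 15715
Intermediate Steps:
q(M, H) = -H
t = 35/3 (t = (-5/(-3))*(9 - 1*2) = (-5*(-1/3))*(9 - 2) = (5/3)*7 = 35/3 ≈ 11.667)
t*1347 = (35/3)*1347 = 15715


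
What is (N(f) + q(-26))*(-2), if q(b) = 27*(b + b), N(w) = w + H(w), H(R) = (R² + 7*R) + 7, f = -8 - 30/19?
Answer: 997714/361 ≈ 2763.8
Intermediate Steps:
f = -182/19 (f = -8 - 30/19 = -182/19 ≈ -9.5789)
H(R) = 7 + R² + 7*R
N(w) = 7 + w² + 8*w (N(w) = w + (7 + w² + 7*w) = 7 + w² + 8*w)
q(b) = 54*b (q(b) = 27*(2*b) = 54*b)
(N(f) + q(-26))*(-2) = ((7 + (-182/19)² + 8*(-182/19)) + 54*(-26))*(-2) = ((7 + 33124/361 - 1456/19) - 1404)*(-2) = (7987/361 - 1404)*(-2) = -498857/361*(-2) = 997714/361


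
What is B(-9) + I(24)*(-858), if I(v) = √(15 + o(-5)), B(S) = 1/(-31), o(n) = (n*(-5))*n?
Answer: -1/31 - 858*I*√110 ≈ -0.032258 - 8998.8*I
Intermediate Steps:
o(n) = -5*n² (o(n) = (-5*n)*n = -5*n²)
B(S) = -1/31
I(v) = I*√110 (I(v) = √(15 - 5*(-5)²) = √(15 - 5*25) = √(15 - 125) = √(-110) = I*√110)
B(-9) + I(24)*(-858) = -1/31 + (I*√110)*(-858) = -1/31 - 858*I*√110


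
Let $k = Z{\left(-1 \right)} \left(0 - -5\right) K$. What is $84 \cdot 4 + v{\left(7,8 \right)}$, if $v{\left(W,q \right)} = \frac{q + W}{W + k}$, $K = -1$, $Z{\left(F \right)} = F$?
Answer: $\frac{1349}{4} \approx 337.25$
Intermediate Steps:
$k = 5$ ($k = - (0 - -5) \left(-1\right) = - (0 + 5) \left(-1\right) = \left(-1\right) 5 \left(-1\right) = \left(-5\right) \left(-1\right) = 5$)
$v{\left(W,q \right)} = \frac{W + q}{5 + W}$ ($v{\left(W,q \right)} = \frac{q + W}{W + 5} = \frac{W + q}{5 + W}$)
$84 \cdot 4 + v{\left(7,8 \right)} = 84 \cdot 4 + \frac{7 + 8}{5 + 7} = 336 + \frac{1}{12} \cdot 15 = 336 + \frac{5}{4} = \frac{1349}{4}$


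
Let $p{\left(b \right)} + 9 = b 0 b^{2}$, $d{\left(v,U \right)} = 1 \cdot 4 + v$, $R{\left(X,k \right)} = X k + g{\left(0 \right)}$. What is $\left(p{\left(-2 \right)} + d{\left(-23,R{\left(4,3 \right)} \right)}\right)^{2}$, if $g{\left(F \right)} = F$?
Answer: $784$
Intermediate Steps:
$R{\left(X,k \right)} = X k$ ($R{\left(X,k \right)} = X k + 0 = X k$)
$d{\left(v,U \right)} = 4 + v$
$p{\left(b \right)} = -9$ ($p{\left(b \right)} = -9 + b 0 b^{2} = -9 + b 0 = -9 + 0 = -9$)
$\left(p{\left(-2 \right)} + d{\left(-23,R{\left(4,3 \right)} \right)}\right)^{2} = \left(-9 + \left(4 - 23\right)\right)^{2} = \left(-9 - 19\right)^{2} = \left(-28\right)^{2} = 784$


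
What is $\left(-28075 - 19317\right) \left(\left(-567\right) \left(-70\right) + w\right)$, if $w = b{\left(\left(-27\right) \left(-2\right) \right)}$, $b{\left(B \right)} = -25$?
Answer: $-1879803680$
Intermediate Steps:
$w = -25$
$\left(-28075 - 19317\right) \left(\left(-567\right) \left(-70\right) + w\right) = \left(-28075 - 19317\right) \left(\left(-567\right) \left(-70\right) - 25\right) = - 47392 \left(39690 - 25\right) = \left(-47392\right) 39665 = -1879803680$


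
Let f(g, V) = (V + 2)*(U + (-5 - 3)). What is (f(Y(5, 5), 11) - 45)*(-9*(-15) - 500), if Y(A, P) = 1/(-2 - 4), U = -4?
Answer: 73365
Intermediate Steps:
Y(A, P) = -⅙ (Y(A, P) = 1/(-6) = -⅙)
f(g, V) = -24 - 12*V (f(g, V) = (V + 2)*(-4 + (-5 - 3)) = (2 + V)*(-4 - 8) = (2 + V)*(-12) = -24 - 12*V)
(f(Y(5, 5), 11) - 45)*(-9*(-15) - 500) = ((-24 - 12*11) - 45)*(-9*(-15) - 500) = ((-24 - 132) - 45)*(135 - 500) = (-156 - 45)*(-365) = -201*(-365) = 73365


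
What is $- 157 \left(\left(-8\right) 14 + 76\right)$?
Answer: $5652$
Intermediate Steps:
$- 157 \left(\left(-8\right) 14 + 76\right) = - 157 \left(-112 + 76\right) = \left(-157\right) \left(-36\right) = 5652$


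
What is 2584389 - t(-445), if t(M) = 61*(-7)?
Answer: 2584816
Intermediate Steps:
t(M) = -427
2584389 - t(-445) = 2584389 - 1*(-427) = 2584389 + 427 = 2584816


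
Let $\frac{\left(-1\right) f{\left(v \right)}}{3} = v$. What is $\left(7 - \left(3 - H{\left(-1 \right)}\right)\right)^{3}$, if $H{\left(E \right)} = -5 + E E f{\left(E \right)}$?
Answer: $8$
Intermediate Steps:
$f{\left(v \right)} = - 3 v$
$H{\left(E \right)} = -5 - 3 E^{3}$ ($H{\left(E \right)} = -5 + E E \left(- 3 E\right) = -5 + E^{2} \left(- 3 E\right) = -5 - 3 E^{3}$)
$\left(7 - \left(3 - H{\left(-1 \right)}\right)\right)^{3} = \left(7 - \left(3 - \left(-5 - 3 \left(-1\right)^{3}\right)\right)\right)^{3} = \left(7 - \left(3 - \left(-5 - -3\right)\right)\right)^{3} = \left(7 - \left(3 - \left(-5 + 3\right)\right)\right)^{3} = \left(7 - \left(3 - -2\right)\right)^{3} = \left(7 - \left(3 + 2\right)\right)^{3} = \left(7 - 5\right)^{3} = 2^{3} = 8$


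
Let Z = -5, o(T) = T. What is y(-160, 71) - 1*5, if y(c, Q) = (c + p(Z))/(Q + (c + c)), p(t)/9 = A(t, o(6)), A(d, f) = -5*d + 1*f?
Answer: -1364/249 ≈ -5.4779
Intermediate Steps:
A(d, f) = f - 5*d (A(d, f) = -5*d + f = f - 5*d)
p(t) = 54 - 45*t (p(t) = 9*(6 - 5*t) = 54 - 45*t)
y(c, Q) = (279 + c)/(Q + 2*c) (y(c, Q) = (c + (54 - 45*(-5)))/(Q + (c + c)) = (c + (54 + 225))/(Q + 2*c) = (c + 279)/(Q + 2*c) = (279 + c)/(Q + 2*c))
y(-160, 71) - 1*5 = (279 - 160)/(71 + 2*(-160)) - 1*5 = 119/(71 - 320) - 5 = 119/(-249) - 5 = -1/249*119 - 5 = -119/249 - 5 = -1364/249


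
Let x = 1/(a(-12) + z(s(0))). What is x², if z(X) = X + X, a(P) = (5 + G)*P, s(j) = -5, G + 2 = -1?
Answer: 1/1156 ≈ 0.00086505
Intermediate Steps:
G = -3 (G = -2 - 1 = -3)
a(P) = 2*P (a(P) = (5 - 3)*P = 2*P)
z(X) = 2*X
x = -1/34 (x = 1/(2*(-12) + 2*(-5)) = 1/(-24 - 10) = 1/(-34) = -1/34 ≈ -0.029412)
x² = (-1/34)² = 1/1156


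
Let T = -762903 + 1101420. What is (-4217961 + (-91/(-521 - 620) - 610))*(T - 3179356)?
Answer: 1953437769503340/163 ≈ 1.1984e+13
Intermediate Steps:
T = 338517
(-4217961 + (-91/(-521 - 620) - 610))*(T - 3179356) = (-4217961 + (-91/(-521 - 620) - 610))*(338517 - 3179356) = (-4217961 + (-91/(-1141) - 610))*(-2840839) = (-4217961 + (-91*(-1/1141) - 610))*(-2840839) = (-4217961 + (13/163 - 610))*(-2840839) = (-4217961 - 99417/163)*(-2840839) = -687627060/163*(-2840839) = 1953437769503340/163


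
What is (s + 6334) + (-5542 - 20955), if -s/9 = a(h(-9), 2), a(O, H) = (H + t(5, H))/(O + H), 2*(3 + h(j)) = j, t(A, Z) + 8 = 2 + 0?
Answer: -221865/11 ≈ -20170.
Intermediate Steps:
t(A, Z) = -6 (t(A, Z) = -8 + (2 + 0) = -8 + 2 = -6)
h(j) = -3 + j/2
a(O, H) = (-6 + H)/(H + O) (a(O, H) = (H - 6)/(O + H) = (-6 + H)/(H + O))
s = -72/11 (s = -9*(-6 + 2)/(2 + (-3 + (½)*(-9))) = -9*(-4)/(2 + (-3 - 9/2)) = -9*(-4)/(2 - 15/2) = -9*(-4)/(-11/2) = -(-18)*(-4)/11 = -9*8/11 = -72/11 ≈ -6.5455)
(s + 6334) + (-5542 - 20955) = (-72/11 + 6334) + (-5542 - 20955) = 69602/11 - 26497 = -221865/11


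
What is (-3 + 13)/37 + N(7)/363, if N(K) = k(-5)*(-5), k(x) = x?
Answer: 4555/13431 ≈ 0.33914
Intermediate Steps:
N(K) = 25 (N(K) = -5*(-5) = 25)
(-3 + 13)/37 + N(7)/363 = (-3 + 13)/37 + 25/363 = 10*(1/37) + 25*(1/363) = 10/37 + 25/363 = 4555/13431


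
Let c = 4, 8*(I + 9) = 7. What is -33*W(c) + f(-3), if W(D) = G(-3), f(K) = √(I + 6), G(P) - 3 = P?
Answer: I*√34/4 ≈ 1.4577*I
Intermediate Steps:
I = -65/8 (I = -9 + (⅛)*7 = -9 + 7/8 = -65/8 ≈ -8.1250)
G(P) = 3 + P
f(K) = I*√34/4 (f(K) = √(-65/8 + 6) = √(-17/8) = I*√34/4)
W(D) = 0 (W(D) = 3 - 3 = 0)
-33*W(c) + f(-3) = -33*0 + I*√34/4 = 0 + I*√34/4 = I*√34/4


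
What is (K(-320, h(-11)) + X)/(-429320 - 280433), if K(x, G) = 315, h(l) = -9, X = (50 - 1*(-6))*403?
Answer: -22883/709753 ≈ -0.032241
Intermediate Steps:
X = 22568 (X = (50 + 6)*403 = 56*403 = 22568)
(K(-320, h(-11)) + X)/(-429320 - 280433) = (315 + 22568)/(-429320 - 280433) = 22883/(-709753) = 22883*(-1/709753) = -22883/709753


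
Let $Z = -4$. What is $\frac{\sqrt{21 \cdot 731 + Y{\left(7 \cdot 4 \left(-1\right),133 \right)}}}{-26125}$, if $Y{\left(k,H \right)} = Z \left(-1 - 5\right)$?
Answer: $- \frac{\sqrt{615}}{5225} \approx -0.0047463$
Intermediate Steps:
$Y{\left(k,H \right)} = 24$ ($Y{\left(k,H \right)} = - 4 \left(-1 - 5\right) = \left(-4\right) \left(-6\right) = 24$)
$\frac{\sqrt{21 \cdot 731 + Y{\left(7 \cdot 4 \left(-1\right),133 \right)}}}{-26125} = \frac{\sqrt{21 \cdot 731 + 24}}{-26125} = \sqrt{15351 + 24} \left(- \frac{1}{26125}\right) = \sqrt{15375} \left(- \frac{1}{26125}\right) = 5 \sqrt{615} \left(- \frac{1}{26125}\right) = - \frac{\sqrt{615}}{5225}$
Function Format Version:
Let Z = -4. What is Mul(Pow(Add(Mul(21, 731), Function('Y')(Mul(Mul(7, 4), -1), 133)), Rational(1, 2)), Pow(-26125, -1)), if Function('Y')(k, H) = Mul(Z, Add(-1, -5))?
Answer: Mul(Rational(-1, 5225), Pow(615, Rational(1, 2))) ≈ -0.0047463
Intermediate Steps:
Function('Y')(k, H) = 24 (Function('Y')(k, H) = Mul(-4, Add(-1, -5)) = Mul(-4, -6) = 24)
Mul(Pow(Add(Mul(21, 731), Function('Y')(Mul(Mul(7, 4), -1), 133)), Rational(1, 2)), Pow(-26125, -1)) = Mul(Pow(Add(Mul(21, 731), 24), Rational(1, 2)), Pow(-26125, -1)) = Mul(Pow(Add(15351, 24), Rational(1, 2)), Rational(-1, 26125)) = Mul(Pow(15375, Rational(1, 2)), Rational(-1, 26125)) = Mul(Mul(5, Pow(615, Rational(1, 2))), Rational(-1, 26125)) = Mul(Rational(-1, 5225), Pow(615, Rational(1, 2)))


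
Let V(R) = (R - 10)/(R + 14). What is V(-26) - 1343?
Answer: -1340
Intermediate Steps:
V(R) = (-10 + R)/(14 + R)
V(-26) - 1343 = (-10 - 26)/(14 - 26) - 1343 = -36/(-12) - 1343 = -1/12*(-36) - 1343 = 3 - 1343 = -1340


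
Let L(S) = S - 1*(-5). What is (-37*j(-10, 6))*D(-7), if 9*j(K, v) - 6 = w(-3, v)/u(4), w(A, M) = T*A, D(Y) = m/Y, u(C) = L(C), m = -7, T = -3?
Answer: -259/9 ≈ -28.778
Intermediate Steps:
L(S) = 5 + S (L(S) = S + 5 = 5 + S)
u(C) = 5 + C
D(Y) = -7/Y
w(A, M) = -3*A
j(K, v) = 7/9 (j(K, v) = 2/3 + ((-3*(-3))/(5 + 4))/9 = 2/3 + (9/9)/9 = 2/3 + (9*(1/9))/9 = 2/3 + (1/9)*1 = 2/3 + 1/9 = 7/9)
(-37*j(-10, 6))*D(-7) = (-37*7/9)*(-7/(-7)) = -(-1813)*(-1)/(9*7) = -259/9*1 = -259/9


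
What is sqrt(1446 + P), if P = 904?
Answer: 5*sqrt(94) ≈ 48.477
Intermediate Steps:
sqrt(1446 + P) = sqrt(1446 + 904) = sqrt(2350) = 5*sqrt(94)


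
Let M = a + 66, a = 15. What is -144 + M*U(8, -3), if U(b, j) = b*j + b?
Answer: -1440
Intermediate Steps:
M = 81 (M = 15 + 66 = 81)
U(b, j) = b + b*j
-144 + M*U(8, -3) = -144 + 81*(8*(1 - 3)) = -144 + 81*(8*(-2)) = -144 + 81*(-16) = -144 - 1296 = -1440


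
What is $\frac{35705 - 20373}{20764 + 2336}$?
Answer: $\frac{3833}{5775} \approx 0.66372$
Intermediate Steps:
$\frac{35705 - 20373}{20764 + 2336} = \frac{15332}{23100} = 15332 \cdot \frac{1}{23100} = \frac{3833}{5775}$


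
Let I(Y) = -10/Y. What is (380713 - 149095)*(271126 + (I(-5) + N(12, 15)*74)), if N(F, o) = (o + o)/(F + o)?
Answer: 188451507752/3 ≈ 6.2817e+10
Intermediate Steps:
N(F, o) = 2*o/(F + o) (N(F, o) = (2*o)/(F + o) = 2*o/(F + o))
(380713 - 149095)*(271126 + (I(-5) + N(12, 15)*74)) = (380713 - 149095)*(271126 + (-10/(-5) + (2*15/(12 + 15))*74)) = 231618*(271126 + (-10*(-⅕) + (2*15/27)*74)) = 231618*(271126 + (2 + (2*15*(1/27))*74)) = 231618*(271126 + (2 + (10/9)*74)) = 231618*(271126 + (2 + 740/9)) = 231618*(271126 + 758/9) = 231618*(2440892/9) = 188451507752/3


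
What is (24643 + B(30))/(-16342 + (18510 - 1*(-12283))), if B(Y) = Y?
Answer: 24673/14451 ≈ 1.7074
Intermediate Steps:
(24643 + B(30))/(-16342 + (18510 - 1*(-12283))) = (24643 + 30)/(-16342 + (18510 - 1*(-12283))) = 24673/(-16342 + (18510 + 12283)) = 24673/(-16342 + 30793) = 24673/14451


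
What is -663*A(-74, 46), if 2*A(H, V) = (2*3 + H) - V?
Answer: 37791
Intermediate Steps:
A(H, V) = 3 + H/2 - V/2 (A(H, V) = ((2*3 + H) - V)/2 = ((6 + H) - V)/2 = (6 + H - V)/2 = 3 + H/2 - V/2)
-663*A(-74, 46) = -663*(3 + (½)*(-74) - ½*46) = -663*(3 - 37 - 23) = -663*(-57) = 37791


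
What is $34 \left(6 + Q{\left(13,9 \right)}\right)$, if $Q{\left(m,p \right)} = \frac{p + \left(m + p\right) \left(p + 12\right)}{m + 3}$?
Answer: $\frac{9639}{8} \approx 1204.9$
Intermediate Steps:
$Q{\left(m,p \right)} = \frac{p + \left(12 + p\right) \left(m + p\right)}{3 + m}$ ($Q{\left(m,p \right)} = \frac{p + \left(m + p\right) \left(12 + p\right)}{3 + m} = \frac{p + \left(12 + p\right) \left(m + p\right)}{3 + m}$)
$34 \left(6 + Q{\left(13,9 \right)}\right) = 34 \left(6 + \frac{9^{2} + 12 \cdot 13 + 13 \cdot 9 + 13 \cdot 9}{3 + 13}\right) = 34 \left(6 + \frac{81 + 156 + 117 + 117}{16}\right) = 34 \left(6 + \frac{1}{16} \cdot 471\right) = 34 \left(6 + \frac{471}{16}\right) = 34 \cdot \frac{567}{16} = \frac{9639}{8}$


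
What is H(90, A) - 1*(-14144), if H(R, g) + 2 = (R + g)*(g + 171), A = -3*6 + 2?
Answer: 25612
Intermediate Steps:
A = -16 (A = -18 + 2 = -16)
H(R, g) = -2 + (171 + g)*(R + g) (H(R, g) = -2 + (R + g)*(g + 171) = -2 + (R + g)*(171 + g) = -2 + (171 + g)*(R + g))
H(90, A) - 1*(-14144) = (-2 + (-16)² + 171*90 + 171*(-16) + 90*(-16)) - 1*(-14144) = (-2 + 256 + 15390 - 2736 - 1440) + 14144 = 11468 + 14144 = 25612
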